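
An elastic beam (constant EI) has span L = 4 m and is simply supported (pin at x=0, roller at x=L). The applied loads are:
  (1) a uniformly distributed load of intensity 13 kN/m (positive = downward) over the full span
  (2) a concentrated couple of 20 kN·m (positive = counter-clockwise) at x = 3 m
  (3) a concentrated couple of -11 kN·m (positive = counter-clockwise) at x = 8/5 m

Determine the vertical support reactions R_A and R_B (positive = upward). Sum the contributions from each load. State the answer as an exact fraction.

Load 1 — uniform load w=13 kN/m over full span:
  R_A = wL/2 = 13·4/2 = 26 kN
  R_B = wL/2 = 13·4/2 = 26 kN
Load 2 — applied couple M₀=20 kN·m at a=3 m (b=L-a=1):
  R_A = M₀/L = 20/4 = 5 kN
  R_B = -M₀/L = -20/4 = -5 kN
Load 3 — applied couple M₀=-11 kN·m at a=8/5 m (b=L-a=12/5):
  R_A = M₀/L = (-11)/4 = -11/4 kN
  R_B = -M₀/L = -(-11)/4 = 11/4 kN
Superposition: R_A = 113/4 kN, R_B = 95/4 kN

R_A = 113/4 kN, R_B = 95/4 kN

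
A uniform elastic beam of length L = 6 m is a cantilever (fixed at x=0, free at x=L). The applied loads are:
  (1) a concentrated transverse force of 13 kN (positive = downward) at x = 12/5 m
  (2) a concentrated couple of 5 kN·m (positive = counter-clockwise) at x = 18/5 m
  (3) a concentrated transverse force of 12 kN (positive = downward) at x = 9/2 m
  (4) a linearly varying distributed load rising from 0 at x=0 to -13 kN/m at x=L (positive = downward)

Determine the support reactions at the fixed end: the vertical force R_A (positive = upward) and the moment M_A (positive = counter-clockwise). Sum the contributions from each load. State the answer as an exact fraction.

Load 1 — point force P=13 kN at a=12/5 m (b=L-a=18/5):
  R_A = P = 13 kN
  M_A = Pa = 13·(12/5) = 156/5 kN·m
Load 2 — applied couple M₀=5 kN·m at a=18/5 m (b=L-a=12/5):
  R_A = 0 kN
  M_A = -M₀ = -5 kN·m
Load 3 — point force P=12 kN at a=9/2 m (b=L-a=3/2):
  R_A = P = 12 kN
  M_A = Pa = 12·(9/2) = 54 kN·m
Load 4 — triangular load w₀=-13 kN/m (0→w₀ over full span):
  R_A = w₀L/2 = (-13)·6/2 = -39 kN
  M_A = w₀L²/3 = (-13)·6²/3 = -156 kN·m
Superposition: R_A = -14 kN, M_A = -379/5 kN·m

R_A = -14 kN, M_A = -379/5 kN·m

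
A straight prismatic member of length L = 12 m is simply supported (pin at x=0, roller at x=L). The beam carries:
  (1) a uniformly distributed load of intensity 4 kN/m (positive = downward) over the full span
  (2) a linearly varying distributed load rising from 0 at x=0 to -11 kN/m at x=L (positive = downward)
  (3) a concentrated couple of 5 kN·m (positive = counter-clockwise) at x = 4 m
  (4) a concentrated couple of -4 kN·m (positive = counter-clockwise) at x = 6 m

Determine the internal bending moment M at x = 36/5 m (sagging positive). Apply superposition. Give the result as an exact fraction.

Load 1 — uniform load w=4 kN/m over full span:
  M_1 = wx(L-x)/2 = 4·(36/5)·(12-(36/5))/2 = 1728/25 kN·m
Load 2 — triangular load w₀=-11 kN/m (0→w₀ over full span):
  M_2 = w₀Lx/6 - w₀x³/(6L) = (-11)·12·(36/5)/6 - (-11)·(36/5)³/(6·12) = -12672/125 kN·m
Load 3 — applied couple M₀=5 kN·m at a=4 m (b=L-a=8):
  M_3 = M₀x/L - M₀  [x>a] = 5·(36/5)/12 - 5 = -2 kN·m
Load 4 — applied couple M₀=-4 kN·m at a=6 m (b=L-a=6):
  M_4 = M₀x/L - M₀  [x>a] = (-4)·(36/5)/12 - (-4) = 8/5 kN·m
Superposition: M = Σ M_i = -4082/125 kN·m ≈ -32.656000 kN·m

M(36/5) = -4082/125 kN·m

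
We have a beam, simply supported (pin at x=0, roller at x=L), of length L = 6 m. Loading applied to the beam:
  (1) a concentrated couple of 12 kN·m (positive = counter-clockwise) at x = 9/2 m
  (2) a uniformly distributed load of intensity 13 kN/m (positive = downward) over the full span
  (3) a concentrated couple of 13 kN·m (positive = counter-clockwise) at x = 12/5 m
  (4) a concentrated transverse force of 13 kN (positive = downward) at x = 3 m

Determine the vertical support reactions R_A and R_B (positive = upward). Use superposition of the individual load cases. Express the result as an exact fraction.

R_A = 149/3 kN, R_B = 124/3 kN

Load 1 — applied couple M₀=12 kN·m at a=9/2 m (b=L-a=3/2):
  R_A = M₀/L = 12/6 = 2 kN
  R_B = -M₀/L = -12/6 = -2 kN
Load 2 — uniform load w=13 kN/m over full span:
  R_A = wL/2 = 13·6/2 = 39 kN
  R_B = wL/2 = 13·6/2 = 39 kN
Load 3 — applied couple M₀=13 kN·m at a=12/5 m (b=L-a=18/5):
  R_A = M₀/L = 13/6 kN
  R_B = -M₀/L = -13/6 kN
Load 4 — point force P=13 kN at a=3 m (b=L-a=3):
  R_A = Pb/L = 13·3/6 = 13/2 kN
  R_B = Pa/L = 13·3/6 = 13/2 kN
Superposition: R_A = 149/3 kN, R_B = 124/3 kN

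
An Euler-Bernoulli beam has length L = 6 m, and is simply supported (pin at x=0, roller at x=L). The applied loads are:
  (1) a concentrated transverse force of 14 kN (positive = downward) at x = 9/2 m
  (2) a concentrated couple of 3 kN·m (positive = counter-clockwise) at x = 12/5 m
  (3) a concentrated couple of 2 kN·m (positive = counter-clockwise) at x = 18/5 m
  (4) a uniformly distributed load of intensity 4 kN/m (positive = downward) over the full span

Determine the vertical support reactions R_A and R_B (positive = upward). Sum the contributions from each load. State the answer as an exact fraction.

R_A = 49/3 kN, R_B = 65/3 kN

Load 1 — point force P=14 kN at a=9/2 m (b=L-a=3/2):
  R_A = Pb/L = 14·(3/2)/6 = 7/2 kN
  R_B = Pa/L = 14·(9/2)/6 = 21/2 kN
Load 2 — applied couple M₀=3 kN·m at a=12/5 m (b=L-a=18/5):
  R_A = M₀/L = 3/6 = 1/2 kN
  R_B = -M₀/L = -3/6 = -1/2 kN
Load 3 — applied couple M₀=2 kN·m at a=18/5 m (b=L-a=12/5):
  R_A = M₀/L = 2/6 = 1/3 kN
  R_B = -M₀/L = -2/6 = -1/3 kN
Load 4 — uniform load w=4 kN/m over full span:
  R_A = wL/2 = 4·6/2 = 12 kN
  R_B = wL/2 = 4·6/2 = 12 kN
Superposition: R_A = 49/3 kN, R_B = 65/3 kN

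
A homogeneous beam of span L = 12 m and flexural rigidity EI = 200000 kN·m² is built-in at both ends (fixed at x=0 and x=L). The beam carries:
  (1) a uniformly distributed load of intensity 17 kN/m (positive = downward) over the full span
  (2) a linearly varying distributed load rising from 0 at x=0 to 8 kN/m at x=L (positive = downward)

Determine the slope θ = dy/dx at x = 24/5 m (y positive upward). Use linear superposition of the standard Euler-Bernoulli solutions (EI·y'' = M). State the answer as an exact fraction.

θ(24/5) = -2943/3906250 rad

Load 1 — uniform load w=17 kN/m over full span:
  θ_1 = -wx(L-x)(L-2x)/(12EI) = -17·(24/5)·(12-(24/5))·(12-2·(24/5))/(12·200000) = -459/781250 rad
Load 2 — triangular load w₀=8 kN/m (0→w₀ over full span):
  θ_2 = -w₀(2x(L-x)(L-2x)(x+2L)+x²(L-x)²)/(120LEI) = -8·(2·(24/5)·(12-(24/5))·(12-2·(24/5))·((24/5)+2·12)+(24/5)²·(12-(24/5))²)/(120·12·200000) = -324/1953125 rad
Superposition: θ = Σ θ_i = -2943/3906250 rad ≈ -0.000753 rad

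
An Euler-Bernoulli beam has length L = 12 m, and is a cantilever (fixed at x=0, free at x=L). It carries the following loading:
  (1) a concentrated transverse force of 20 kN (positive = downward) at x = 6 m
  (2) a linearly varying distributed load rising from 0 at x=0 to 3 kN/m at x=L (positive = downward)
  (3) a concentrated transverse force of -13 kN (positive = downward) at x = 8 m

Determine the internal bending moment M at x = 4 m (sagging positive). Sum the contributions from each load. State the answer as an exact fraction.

M(4) = -188/3 kN·m

Load 1 — point force P=20 kN at a=6 m (b=L-a=6):
  M_1 = -P(a-x)  [x≤a] = -20·(6-4) = -40 kN·m
Load 2 — triangular load w₀=3 kN/m (0→w₀ over full span):
  M_2 = w₀Lx/2 - w₀L²/3 - w₀x³/(6L) = 3·12·4/2 - 3·12²/3 - 3·4³/(6·12) = -224/3 kN·m
Load 3 — point force P=-13 kN at a=8 m (b=L-a=4):
  M_3 = -P(a-x)  [x≤a] = -(-13)·(8-4) = 52 kN·m
Superposition: M = Σ M_i = -188/3 kN·m ≈ -62.666667 kN·m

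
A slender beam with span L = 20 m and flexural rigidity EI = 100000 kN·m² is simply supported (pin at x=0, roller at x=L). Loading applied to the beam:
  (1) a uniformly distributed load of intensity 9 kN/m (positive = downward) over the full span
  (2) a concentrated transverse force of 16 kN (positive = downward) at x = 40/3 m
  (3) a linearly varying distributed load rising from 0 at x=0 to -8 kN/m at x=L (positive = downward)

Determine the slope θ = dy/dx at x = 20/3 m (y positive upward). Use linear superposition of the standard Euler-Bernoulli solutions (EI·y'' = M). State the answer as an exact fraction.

Load 1 — uniform load w=9 kN/m over full span:
  θ_1 = -w(L³-6Lx²+4x³)/(24EI) = -9·(20³-6·20·(20/3)²+4·(20/3)³)/(24·100000) = -13/900 rad
Load 2 — point force P=16 kN at a=40/3 m (b=L-a=20/3):
  θ_2 = -Pb(L²-b²-3x²)/(6LEI)  [x≤a] = -16·(20/3)·(20²-(20/3)²-3·(20/3)²)/(6·20·100000) = -4/2025 rad
Load 3 — triangular load w₀=-8 kN/m (0→w₀ over full span):
  θ_3 = -w₀(7L⁴-30L²x²+15x⁴)/(360LEI) = -(-8)·(7·20⁴-30·20²·(20/3)²+15·(20/3)⁴)/(360·20·100000) = 208/30375 rad
Superposition: θ = Σ θ_i = -1163/121500 rad ≈ -0.009572 rad

θ(20/3) = -1163/121500 rad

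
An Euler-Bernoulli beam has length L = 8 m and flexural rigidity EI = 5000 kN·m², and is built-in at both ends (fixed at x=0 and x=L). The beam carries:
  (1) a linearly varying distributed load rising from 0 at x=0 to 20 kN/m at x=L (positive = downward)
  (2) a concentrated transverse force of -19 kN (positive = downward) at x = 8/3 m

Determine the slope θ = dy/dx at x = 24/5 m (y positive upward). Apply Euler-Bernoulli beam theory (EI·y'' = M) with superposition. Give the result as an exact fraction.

Load 1 — triangular load w₀=20 kN/m (0→w₀ over full span):
  θ_1 = -w₀(2x(L-x)(L-2x)(x+2L)+x²(L-x)²)/(120LEI) = -20·(2·(24/5)·(8-(24/5))·(8-2·(24/5))·((24/5)+2·8)+(24/5)²·(8-(24/5))²)/(120·8·5000) = 256/78125 rad
Load 2 — point force P=-19 kN at a=8/3 m (b=L-a=16/3):
  θ_2 = Pa²(L-x)(2bL-(3b+a)(L-x))/(2L³EI)  [x>a] = (-19)·(8/3)²·(8-(24/5))·(2·(16/3)·8-(3·(16/3)+(8/3))·(8-(24/5)))/(2·8³·5000) = -304/140625 rad
Superposition: θ = Σ θ_i = 784/703125 rad ≈ 0.001115 rad

θ(24/5) = 784/703125 rad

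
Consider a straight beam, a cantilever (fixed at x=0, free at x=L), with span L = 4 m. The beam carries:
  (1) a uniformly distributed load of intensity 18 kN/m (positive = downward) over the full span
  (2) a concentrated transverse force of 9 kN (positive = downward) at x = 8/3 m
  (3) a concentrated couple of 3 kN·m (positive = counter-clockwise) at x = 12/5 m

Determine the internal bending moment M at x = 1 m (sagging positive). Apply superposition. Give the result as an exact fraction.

M(1) = -93 kN·m

Load 1 — uniform load w=18 kN/m over full span:
  M_1 = -w(L-x)²/2 = -18·(4-1)²/2 = -81 kN·m
Load 2 — point force P=9 kN at a=8/3 m (b=L-a=4/3):
  M_2 = -P(a-x)  [x≤a] = -9·((8/3)-1) = -15 kN·m
Load 3 — applied couple M₀=3 kN·m at a=12/5 m (b=L-a=8/5):
  M_3 = M₀  [x≤a] = 3 = 3 kN·m
Superposition: M = Σ M_i = -93 kN·m ≈ -93.000000 kN·m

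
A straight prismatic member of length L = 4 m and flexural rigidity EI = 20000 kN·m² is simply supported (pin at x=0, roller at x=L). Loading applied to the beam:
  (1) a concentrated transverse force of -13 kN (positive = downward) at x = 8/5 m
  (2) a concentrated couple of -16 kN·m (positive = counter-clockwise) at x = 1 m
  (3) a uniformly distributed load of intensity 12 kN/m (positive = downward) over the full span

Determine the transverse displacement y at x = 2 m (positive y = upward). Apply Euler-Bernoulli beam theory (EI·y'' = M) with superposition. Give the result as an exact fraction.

y(2) = -3341/1875000 m

Load 1 — point force P=-13 kN at a=8/5 m (b=L-a=12/5):
  y_1 = -Pa(L-x)(2Lx-a²-x²)/(6LEI)  [x>a] = -(-13)·(8/5)·(4-2)·(2·4·2-(8/5)²-2²)/(6·4·20000) = 767/937500 m
Load 2 — applied couple M₀=-16 kN·m at a=1 m (b=L-a=3):
  y_2 = (M₀x³/(6L)-M₀(x-a)²/2+C₁x)/EI  [x>a] with C₁=M₀(3b²-L²)/(6L)=-22/3 = ((-16)·2³/(6·4)-(-16)·(2-1)²/2+(-22/3)·2)/20000 = -3/5000 m
Load 3 — uniform load w=12 kN/m over full span:
  y_3 = -wx(L³-2Lx²+x³)/(24EI) = -12·2·(4³-2·4·2²+2³)/(24·20000) = -1/500 m
Superposition: y = Σ y_i = -3341/1875000 m ≈ -0.001782 m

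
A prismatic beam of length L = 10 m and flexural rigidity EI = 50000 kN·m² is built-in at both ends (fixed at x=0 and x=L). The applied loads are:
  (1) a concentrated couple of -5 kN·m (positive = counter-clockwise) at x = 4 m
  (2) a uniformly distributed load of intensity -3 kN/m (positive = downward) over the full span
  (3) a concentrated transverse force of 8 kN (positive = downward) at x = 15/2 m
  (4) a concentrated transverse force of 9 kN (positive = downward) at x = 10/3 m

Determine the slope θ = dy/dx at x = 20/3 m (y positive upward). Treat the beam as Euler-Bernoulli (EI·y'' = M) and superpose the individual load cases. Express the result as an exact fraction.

θ(20/3) = -139/1350000 rad

Load 1 — applied couple M₀=-5 kN·m at a=4 m (b=L-a=6):
  θ_1 = (R_Ax²/2 - M_Ax - M₀(x-a))/EI  [x>a] with R_A=-18/25, M_A=-3/5 = ((-18/25)·(20/3)²/2 - (-3/5)·(20/3) - (-5)·((20/3)-4))/50000 = 1/37500 rad
Load 2 — uniform load w=-3 kN/m over full span:
  θ_2 = -wx(L-x)(L-2x)/(12EI) = -(-3)·(20/3)·(10-(20/3))·(10-2·(20/3))/(12·50000) = -1/2700 rad
Load 3 — point force P=8 kN at a=15/2 m (b=L-a=5/2):
  θ_3 = -Pb²x(2aL-(3a+b)x)/(2L³EI)  [x≤a] = -8·(5/2)²·(20/3)·(2·(15/2)·10-(3·(15/2)+(5/2))·(20/3))/(2·10³·50000) = 1/18000 rad
Load 4 — point force P=9 kN at a=10/3 m (b=L-a=20/3):
  θ_4 = Pa²(L-x)(2bL-(3b+a)(L-x))/(2L³EI)  [x>a] = 9·(10/3)²·(10-(20/3))·(2·(20/3)·10-(3·(20/3)+(10/3))·(10-(20/3)))/(2·10³·50000) = 1/5400 rad
Superposition: θ = Σ θ_i = -139/1350000 rad ≈ -0.000103 rad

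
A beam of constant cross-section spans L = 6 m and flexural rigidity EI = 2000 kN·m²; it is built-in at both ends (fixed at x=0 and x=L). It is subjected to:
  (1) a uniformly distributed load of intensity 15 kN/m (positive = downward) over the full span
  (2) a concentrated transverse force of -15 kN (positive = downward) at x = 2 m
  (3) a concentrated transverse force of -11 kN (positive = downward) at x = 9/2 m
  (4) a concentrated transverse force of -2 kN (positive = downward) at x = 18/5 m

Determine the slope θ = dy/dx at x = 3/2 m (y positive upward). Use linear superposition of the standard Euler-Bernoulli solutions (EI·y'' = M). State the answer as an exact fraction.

θ(3/2) = -453423/64000000 rad

Load 1 — uniform load w=15 kN/m over full span:
  θ_1 = -wx(L-x)(L-2x)/(12EI) = -15·(3/2)·(6-(3/2))·(6-2·(3/2))/(12·2000) = -81/6400 rad
Load 2 — point force P=-15 kN at a=2 m (b=L-a=4):
  θ_2 = -Pb²x(2aL-(3a+b)x)/(2L³EI)  [x≤a] = -(-15)·4²·(3/2)·(2·2·6-(3·2+4)·(3/2))/(2·6³·2000) = 3/800 rad
Load 3 — point force P=-11 kN at a=9/2 m (b=L-a=3/2):
  θ_3 = -Pb²x(2aL-(3a+b)x)/(2L³EI)  [x≤a] = -(-11)·(3/2)²·(3/2)·(2·(9/2)·6-(3·(9/2)+(3/2))·(3/2))/(2·6³·2000) = 693/512000 rad
Load 4 — point force P=-2 kN at a=18/5 m (b=L-a=12/5):
  θ_4 = -Pb²x(2aL-(3a+b)x)/(2L³EI)  [x≤a] = -(-2)·(12/5)²·(3/2)·(2·(18/5)·6-(3·(18/5)+(12/5))·(3/2))/(2·6³·2000) = 117/250000 rad
Superposition: θ = Σ θ_i = -453423/64000000 rad ≈ -0.007085 rad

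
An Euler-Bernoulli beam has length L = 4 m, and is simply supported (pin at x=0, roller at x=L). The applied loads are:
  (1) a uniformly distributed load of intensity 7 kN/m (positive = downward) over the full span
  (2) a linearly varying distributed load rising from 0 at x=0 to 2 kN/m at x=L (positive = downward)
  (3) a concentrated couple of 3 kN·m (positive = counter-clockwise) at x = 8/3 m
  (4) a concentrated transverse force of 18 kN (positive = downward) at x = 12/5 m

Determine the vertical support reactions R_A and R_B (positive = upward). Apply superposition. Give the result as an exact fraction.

Load 1 — uniform load w=7 kN/m over full span:
  R_A = wL/2 = 7·4/2 = 14 kN
  R_B = wL/2 = 7·4/2 = 14 kN
Load 2 — triangular load w₀=2 kN/m (0→w₀ over full span):
  R_A = w₀L/6 = 2·4/6 = 4/3 kN
  R_B = w₀L/3 = 2·4/3 = 8/3 kN
Load 3 — applied couple M₀=3 kN·m at a=8/3 m (b=L-a=4/3):
  R_A = M₀/L = 3/4 kN
  R_B = -M₀/L = -3/4 kN
Load 4 — point force P=18 kN at a=12/5 m (b=L-a=8/5):
  R_A = Pb/L = 18·(8/5)/4 = 36/5 kN
  R_B = Pa/L = 18·(12/5)/4 = 54/5 kN
Superposition: R_A = 1397/60 kN, R_B = 1603/60 kN

R_A = 1397/60 kN, R_B = 1603/60 kN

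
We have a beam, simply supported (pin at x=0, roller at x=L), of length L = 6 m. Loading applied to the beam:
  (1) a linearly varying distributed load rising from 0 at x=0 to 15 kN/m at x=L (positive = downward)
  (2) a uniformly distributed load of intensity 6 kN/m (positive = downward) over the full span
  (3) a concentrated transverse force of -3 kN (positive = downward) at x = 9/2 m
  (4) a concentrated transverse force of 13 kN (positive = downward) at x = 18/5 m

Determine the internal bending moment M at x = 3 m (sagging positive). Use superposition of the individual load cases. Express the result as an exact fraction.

Load 1 — triangular load w₀=15 kN/m (0→w₀ over full span):
  M_1 = w₀Lx/6 - w₀x³/(6L) = 15·6·3/6 - 15·3³/(6·6) = 135/4 kN·m
Load 2 — uniform load w=6 kN/m over full span:
  M_2 = wx(L-x)/2 = 6·3·(6-3)/2 = 27 kN·m
Load 3 — point force P=-3 kN at a=9/2 m (b=L-a=3/2):
  M_3 = Pbx/L  [x≤a] = (-3)·(3/2)·3/6 = -9/4 kN·m
Load 4 — point force P=13 kN at a=18/5 m (b=L-a=12/5):
  M_4 = Pbx/L  [x≤a] = 13·(12/5)·3/6 = 78/5 kN·m
Superposition: M = Σ M_i = 741/10 kN·m ≈ 74.100000 kN·m

M(3) = 741/10 kN·m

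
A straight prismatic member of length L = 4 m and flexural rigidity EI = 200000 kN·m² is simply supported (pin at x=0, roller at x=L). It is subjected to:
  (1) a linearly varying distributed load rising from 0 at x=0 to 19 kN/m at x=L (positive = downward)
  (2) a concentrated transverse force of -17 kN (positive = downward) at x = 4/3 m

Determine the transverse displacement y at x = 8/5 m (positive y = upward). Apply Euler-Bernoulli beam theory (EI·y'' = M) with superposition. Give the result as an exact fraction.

Load 1 — triangular load w₀=19 kN/m (0→w₀ over full span):
  y_1 = -w₀x(7L⁴-10L²x²+3x⁴)/(360LEI) = -19·(8/5)·(7·4⁴-10·4²·(8/5)²+3·(8/5)⁴)/(360·4·200000) = -21679/146484375 m
Load 2 — point force P=-17 kN at a=4/3 m (b=L-a=8/3):
  y_2 = -Pa(L-x)(2Lx-a²-x²)/(6LEI)  [x>a] = -(-17)·(4/3)·(4-(8/5))·(2·4·(8/5)-(4/3)²-(8/5)²)/(6·4·200000) = 2023/21093750 m
Superposition: y = Σ y_i = -137347/2636718750 m ≈ -0.000052 m

y(8/5) = -137347/2636718750 m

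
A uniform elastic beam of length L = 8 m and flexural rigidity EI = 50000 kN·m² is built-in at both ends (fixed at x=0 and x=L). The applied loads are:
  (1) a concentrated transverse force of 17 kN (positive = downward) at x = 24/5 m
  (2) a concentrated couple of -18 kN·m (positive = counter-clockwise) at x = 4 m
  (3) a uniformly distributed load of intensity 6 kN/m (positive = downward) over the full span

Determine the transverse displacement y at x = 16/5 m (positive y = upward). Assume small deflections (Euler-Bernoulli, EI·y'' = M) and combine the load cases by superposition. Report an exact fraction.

Load 1 — point force P=17 kN at a=24/5 m (b=L-a=16/5):
  y_1 = -Pb²x²(3aL-(3a+b)x)/(6L³EI)  [x≤a] = -17·(16/5)²·(16/5)²·(3·(24/5)·8-(3·(24/5)+(16/5))·(16/5))/(6·8³·50000) = -100096/146484375 m
Load 2 — applied couple M₀=-18 kN·m at a=4 m (b=L-a=4):
  y_2 = (R_Ax³/6 - M_Ax²/2)/EI  [x≤a] with R_A=-27/8, M_A=-9/2 = ((-27/8)·(16/5)³/6 - (-9/2)·(16/5)²/2)/50000 = 36/390625 m
Load 3 — uniform load w=6 kN/m over full span:
  y_3 = -wx²(L-x)²/(24EI) = -6·(16/5)²·(8-(16/5))²/(24·50000) = -2304/1953125 m
Superposition: y = Σ y_i = -259396/146484375 m ≈ -0.001771 m

y(16/5) = -259396/146484375 m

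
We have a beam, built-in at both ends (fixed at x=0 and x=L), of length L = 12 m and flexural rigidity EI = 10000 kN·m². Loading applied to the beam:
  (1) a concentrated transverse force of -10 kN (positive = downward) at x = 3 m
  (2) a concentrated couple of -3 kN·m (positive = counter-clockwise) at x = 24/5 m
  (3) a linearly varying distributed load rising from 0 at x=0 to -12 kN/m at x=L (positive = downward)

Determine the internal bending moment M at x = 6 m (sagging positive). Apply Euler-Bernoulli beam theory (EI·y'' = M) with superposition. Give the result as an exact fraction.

Load 1 — point force P=-10 kN at a=3 m (b=L-a=9):
  M_1 = Pa²(a+3b)(L-x)/L³ - Pa²b/L²  [x>a] = (-10)·3²·(3+3·9)·(12-6)/12³ - (-10)·3²·9/12² = -15/4 kN·m
Load 2 — applied couple M₀=-3 kN·m at a=24/5 m (b=L-a=36/5):
  M_2 = R_Ax - M_A - M₀  [x>a] with R_A=-9/25, M_A=-9/25 = (-9/25)·6 - (-9/25) - (-3) = 6/5 kN·m
Load 3 — triangular load w₀=-12 kN/m (0→w₀ over full span):
  M_3 = 3w₀Lx/20 - w₀L²/30 - w₀x³/(6L) = 3·(-12)·12·6/20 - (-12)·12²/30 - (-12)·6³/(6·12) = -36 kN·m
Superposition: M = Σ M_i = -771/20 kN·m ≈ -38.550000 kN·m

M(6) = -771/20 kN·m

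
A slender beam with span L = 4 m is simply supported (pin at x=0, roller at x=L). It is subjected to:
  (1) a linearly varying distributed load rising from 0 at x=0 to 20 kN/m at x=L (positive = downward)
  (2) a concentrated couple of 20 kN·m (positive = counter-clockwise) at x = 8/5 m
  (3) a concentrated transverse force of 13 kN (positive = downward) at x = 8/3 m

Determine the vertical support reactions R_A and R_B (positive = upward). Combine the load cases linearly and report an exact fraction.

Load 1 — triangular load w₀=20 kN/m (0→w₀ over full span):
  R_A = w₀L/6 = 20·4/6 = 40/3 kN
  R_B = w₀L/3 = 20·4/3 = 80/3 kN
Load 2 — applied couple M₀=20 kN·m at a=8/5 m (b=L-a=12/5):
  R_A = M₀/L = 20/4 = 5 kN
  R_B = -M₀/L = -20/4 = -5 kN
Load 3 — point force P=13 kN at a=8/3 m (b=L-a=4/3):
  R_A = Pb/L = 13·(4/3)/4 = 13/3 kN
  R_B = Pa/L = 13·(8/3)/4 = 26/3 kN
Superposition: R_A = 68/3 kN, R_B = 91/3 kN

R_A = 68/3 kN, R_B = 91/3 kN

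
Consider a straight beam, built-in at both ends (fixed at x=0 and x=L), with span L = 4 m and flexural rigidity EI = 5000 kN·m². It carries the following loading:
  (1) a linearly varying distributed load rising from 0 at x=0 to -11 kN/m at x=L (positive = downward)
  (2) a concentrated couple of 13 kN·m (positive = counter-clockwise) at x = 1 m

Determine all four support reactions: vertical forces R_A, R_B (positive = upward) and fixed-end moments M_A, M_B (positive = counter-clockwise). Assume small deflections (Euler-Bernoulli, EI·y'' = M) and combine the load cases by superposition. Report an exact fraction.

Load 1 — triangular load w₀=-11 kN/m (0→w₀ over full span):
  R_A = 3w₀L/20 = 3·(-11)·4/20 = -33/5 kN
  M_A = w₀L²/30 = (-11)·4²/30 = -88/15 kN·m
  R_B = 7w₀L/20 = 7·(-11)·4/20 = -77/5 kN
  M_B = -w₀L²/20 = -(-11)·4²/20 = 44/5 kN·m
Load 2 — applied couple M₀=13 kN·m at a=1 m (b=L-a=3):
  R_A = 6M₀ab/L³ = 6·13·1·3/4³ = 117/32 kN
  M_A = M₀b(2a-b)/L² = 13·3·(2·1-3)/4² = -39/16 kN·m
  R_B = -6M₀ab/L³ = -6·13·1·3/4³ = -117/32 kN
  M_B = M₀a(2b-a)/L² = 13·1·(2·3-1)/4² = 65/16 kN·m
Superposition: R_A = -471/160 kN, M_A = -1993/240 kN·m, R_B = -3049/160 kN, M_B = 1029/80 kN·m

R_A = -471/160 kN, M_A = -1993/240 kN·m, R_B = -3049/160 kN, M_B = 1029/80 kN·m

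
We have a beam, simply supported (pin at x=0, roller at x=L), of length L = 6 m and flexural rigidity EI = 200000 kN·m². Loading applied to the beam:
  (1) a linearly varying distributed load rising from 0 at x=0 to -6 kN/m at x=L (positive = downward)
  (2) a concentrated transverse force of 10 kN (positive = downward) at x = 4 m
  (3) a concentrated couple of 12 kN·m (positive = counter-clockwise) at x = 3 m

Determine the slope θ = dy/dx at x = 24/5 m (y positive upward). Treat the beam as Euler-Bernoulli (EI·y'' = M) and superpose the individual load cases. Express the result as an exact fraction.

Load 1 — triangular load w₀=-6 kN/m (0→w₀ over full span):
  θ_1 = -w₀(7L⁴-30L²x²+15x⁴)/(360LEI) = -(-6)·(7·6⁴-30·6²·(24/5)²+15·(24/5)⁴)/(360·6·200000) = -6813/62500000 rad
Load 2 — point force P=10 kN at a=4 m (b=L-a=2):
  θ_2 = -Pa(2L²-6Lx+3x²+a²)/(6LEI)  [x>a] = -10·4·(2·6²-6·6·(24/5)+3·(24/5)²+4²)/(6·6·200000) = 49/562500 rad
Load 3 — applied couple M₀=12 kN·m at a=3 m (b=L-a=3):
  θ_3 = (M₀x²/(2L)-M₀(x-a)+C₁)/EI  [x>a] with C₁=M₀(3b²-L²)/(6L)=-3 = (12·(24/5)²/(2·6)-12·((24/5)-3)+(-3))/200000 = -39/5000000 rad
Superposition: θ = Σ θ_i = -33409/1125000000 rad ≈ -0.000030 rad

θ(24/5) = -33409/1125000000 rad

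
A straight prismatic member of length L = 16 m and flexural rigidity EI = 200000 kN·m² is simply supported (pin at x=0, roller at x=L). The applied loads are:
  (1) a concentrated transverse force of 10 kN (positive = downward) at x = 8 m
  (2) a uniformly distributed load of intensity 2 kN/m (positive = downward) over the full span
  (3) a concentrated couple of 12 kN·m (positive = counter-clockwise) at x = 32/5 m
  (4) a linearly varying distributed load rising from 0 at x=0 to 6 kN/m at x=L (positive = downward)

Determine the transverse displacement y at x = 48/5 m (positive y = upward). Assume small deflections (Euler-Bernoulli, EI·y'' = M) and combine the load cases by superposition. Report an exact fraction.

Load 1 — point force P=10 kN at a=8 m (b=L-a=8):
  y_1 = -Pa(L-x)(2Lx-a²-x²)/(6LEI)  [x>a] = -10·8·(16-(48/5))·(2·16·(48/5)-8²-(48/5)²)/(6·16·200000) = -944/234375 m
Load 2 — uniform load w=2 kN/m over full span:
  y_2 = -wx(L³-2Lx²+x³)/(24EI) = -2·(48/5)·(16³-2·16·(48/5)²+(48/5)³)/(24·200000) = -15872/1953125 m
Load 3 — applied couple M₀=12 kN·m at a=32/5 m (b=L-a=48/5):
  y_3 = (M₀x³/(6L)-M₀(x-a)²/2+C₁x)/EI  [x>a] with C₁=M₀(3b²-L²)/(6L)=64/25 = (12·(48/5)³/(6·16)-12·((48/5)-(32/5))²/2+(64/25)·(48/5))/200000 = 144/390625 m
Load 4 — triangular load w₀=6 kN/m (0→w₀ over full span):
  y_4 = -w₀x(7L⁴-10L²x²+3x⁴)/(360LEI) = -6·(48/5)·(7·16⁴-10·16²·(48/5)²+3·(48/5)⁴)/(360·16·200000) = -606208/48828125 m
Superposition: y = Σ y_i = -3545024/146484375 m ≈ -0.024201 m

y(48/5) = -3545024/146484375 m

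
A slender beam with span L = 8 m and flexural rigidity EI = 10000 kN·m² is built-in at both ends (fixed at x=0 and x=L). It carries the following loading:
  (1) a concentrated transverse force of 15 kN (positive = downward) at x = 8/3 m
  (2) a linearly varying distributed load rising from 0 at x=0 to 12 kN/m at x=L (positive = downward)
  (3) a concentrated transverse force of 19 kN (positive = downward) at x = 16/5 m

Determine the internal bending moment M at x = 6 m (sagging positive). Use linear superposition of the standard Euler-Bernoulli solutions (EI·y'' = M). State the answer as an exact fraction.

Load 1 — point force P=15 kN at a=8/3 m (b=L-a=16/3):
  M_1 = Pa²(a+3b)(L-x)/L³ - Pa²b/L²  [x>a] = 15·(8/3)²·((8/3)+3·(16/3))·(8-6)/8³ - 15·(8/3)²·(16/3)/8² = -10/9 kN·m
Load 2 — triangular load w₀=12 kN/m (0→w₀ over full span):
  M_2 = 3w₀Lx/20 - w₀L²/30 - w₀x³/(6L) = 3·12·8·6/20 - 12·8²/30 - 12·6³/(6·8) = 34/5 kN·m
Load 3 — point force P=19 kN at a=16/5 m (b=L-a=24/5):
  M_3 = Pa²(a+3b)(L-x)/L³ - Pa²b/L²  [x>a] = 19·(16/5)²·((16/5)+3·(24/5))·(8-6)/8³ - 19·(16/5)²·(24/5)/8² = -152/125 kN·m
Superposition: M = Σ M_i = 5032/1125 kN·m ≈ 4.472889 kN·m

M(6) = 5032/1125 kN·m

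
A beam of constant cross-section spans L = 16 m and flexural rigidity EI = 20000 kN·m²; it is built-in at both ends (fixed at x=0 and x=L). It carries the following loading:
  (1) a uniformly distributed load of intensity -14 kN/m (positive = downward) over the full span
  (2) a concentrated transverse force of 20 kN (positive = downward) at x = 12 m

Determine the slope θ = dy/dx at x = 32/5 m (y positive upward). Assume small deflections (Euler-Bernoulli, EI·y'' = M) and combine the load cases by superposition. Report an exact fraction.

Load 1 — uniform load w=-14 kN/m over full span:
  θ_1 = -wx(L-x)(L-2x)/(12EI) = -(-14)·(32/5)·(16-(32/5))·(16-2·(32/5))/(12·20000) = 896/78125 rad
Load 2 — point force P=20 kN at a=12 m (b=L-a=4):
  θ_2 = -Pb²x(2aL-(3a+b)x)/(2L³EI)  [x≤a] = -20·4²·(32/5)·(2·12·16-(3·12+4)·(32/5))/(2·16³·20000) = -1/625 rad
Superposition: θ = Σ θ_i = 771/78125 rad ≈ 0.009869 rad

θ(32/5) = 771/78125 rad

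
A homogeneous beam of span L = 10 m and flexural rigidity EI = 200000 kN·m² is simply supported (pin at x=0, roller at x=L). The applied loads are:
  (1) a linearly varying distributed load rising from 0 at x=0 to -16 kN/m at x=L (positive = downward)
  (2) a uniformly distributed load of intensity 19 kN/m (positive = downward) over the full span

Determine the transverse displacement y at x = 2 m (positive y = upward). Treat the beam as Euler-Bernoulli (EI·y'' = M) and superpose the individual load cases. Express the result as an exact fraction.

y(2) = -2757/625000 m

Load 1 — triangular load w₀=-16 kN/m (0→w₀ over full span):
  y_1 = -w₀x(7L⁴-10L²x²+3x⁴)/(360LEI) = -(-16)·2·(7·10⁴-10·10²·2²+3·2⁴)/(360·10·200000) = 688/234375 m
Load 2 — uniform load w=19 kN/m over full span:
  y_2 = -wx(L³-2Lx²+x³)/(24EI) = -19·2·(10³-2·10·2²+2³)/(24·200000) = -551/75000 m
Superposition: y = Σ y_i = -2757/625000 m ≈ -0.004411 m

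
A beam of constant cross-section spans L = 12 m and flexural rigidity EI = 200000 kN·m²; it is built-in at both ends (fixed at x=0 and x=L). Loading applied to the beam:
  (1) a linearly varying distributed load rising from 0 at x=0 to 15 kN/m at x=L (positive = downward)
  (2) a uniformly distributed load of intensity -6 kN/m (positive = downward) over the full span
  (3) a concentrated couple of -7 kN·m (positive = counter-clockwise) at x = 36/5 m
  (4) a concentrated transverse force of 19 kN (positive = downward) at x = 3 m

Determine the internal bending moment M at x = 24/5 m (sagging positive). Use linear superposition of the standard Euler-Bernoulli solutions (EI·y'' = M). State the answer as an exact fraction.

M(24/5) = 23551/2000 kN·m

Load 1 — triangular load w₀=15 kN/m (0→w₀ over full span):
  M_1 = 3w₀Lx/20 - w₀L²/30 - w₀x³/(6L) = 3·15·12·(24/5)/20 - 15·12²/30 - 15·(24/5)³/(6·12) = 864/25 kN·m
Load 2 — uniform load w=-6 kN/m over full span:
  M_2 = wLx/2 - wL²/12 - wx²/2 = (-6)·12·(24/5)/2 - (-6)·12²/12 - (-6)·(24/5)²/2 = -792/25 kN·m
Load 3 — applied couple M₀=-7 kN·m at a=36/5 m (b=L-a=24/5):
  M_3 = R_Ax - M_A  [x≤a] with R_A=-21/25, M_A=-56/25 = (-21/25)·(24/5) - (-56/25) = -224/125 kN·m
Load 4 — point force P=19 kN at a=3 m (b=L-a=9):
  M_4 = Pa²(a+3b)(L-x)/L³ - Pa²b/L²  [x>a] = 19·3²·(3+3·9)·(12-(24/5))/12³ - 19·3²·9/12² = 171/16 kN·m
Superposition: M = Σ M_i = 23551/2000 kN·m ≈ 11.775500 kN·m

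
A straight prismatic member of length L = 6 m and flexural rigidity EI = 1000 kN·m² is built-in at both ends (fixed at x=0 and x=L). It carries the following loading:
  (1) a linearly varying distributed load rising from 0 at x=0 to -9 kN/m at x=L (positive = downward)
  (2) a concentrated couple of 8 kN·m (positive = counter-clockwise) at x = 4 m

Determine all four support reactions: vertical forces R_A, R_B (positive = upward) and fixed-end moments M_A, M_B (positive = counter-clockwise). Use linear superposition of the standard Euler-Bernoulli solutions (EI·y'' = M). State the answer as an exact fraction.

Load 1 — triangular load w₀=-9 kN/m (0→w₀ over full span):
  R_A = 3w₀L/20 = 3·(-9)·6/20 = -81/10 kN
  M_A = w₀L²/30 = (-9)·6²/30 = -54/5 kN·m
  R_B = 7w₀L/20 = 7·(-9)·6/20 = -189/10 kN
  M_B = -w₀L²/20 = -(-9)·6²/20 = 81/5 kN·m
Load 2 — applied couple M₀=8 kN·m at a=4 m (b=L-a=2):
  R_A = 6M₀ab/L³ = 6·8·4·2/6³ = 16/9 kN
  M_A = M₀b(2a-b)/L² = 8·2·(2·4-2)/6² = 8/3 kN·m
  R_B = -6M₀ab/L³ = -6·8·4·2/6³ = -16/9 kN
  M_B = M₀a(2b-a)/L² = 8·4·(2·2-4)/6² = 0 kN·m
Superposition: R_A = -569/90 kN, M_A = -122/15 kN·m, R_B = -1861/90 kN, M_B = 81/5 kN·m

R_A = -569/90 kN, M_A = -122/15 kN·m, R_B = -1861/90 kN, M_B = 81/5 kN·m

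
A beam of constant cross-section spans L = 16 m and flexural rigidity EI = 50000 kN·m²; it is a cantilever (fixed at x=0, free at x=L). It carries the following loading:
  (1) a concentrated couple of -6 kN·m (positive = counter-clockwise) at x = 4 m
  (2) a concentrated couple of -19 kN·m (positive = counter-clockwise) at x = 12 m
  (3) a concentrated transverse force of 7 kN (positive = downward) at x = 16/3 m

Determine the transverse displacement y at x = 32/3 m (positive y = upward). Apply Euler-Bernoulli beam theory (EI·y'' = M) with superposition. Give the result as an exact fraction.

Load 1 — applied couple M₀=-6 kN·m at a=4 m (b=L-a=12):
  y_1 = M₀a(2x-a)/(2EI)  [x>a] = (-6)·4·(2·(32/3)-4)/(2·50000) = -13/3125 m
Load 2 — applied couple M₀=-19 kN·m at a=12 m (b=L-a=4):
  y_2 = M₀x²/(2EI)  [x≤a] = (-19)·(32/3)²/(2·50000) = -608/28125 m
Load 3 — point force P=7 kN at a=16/3 m (b=L-a=32/3):
  y_3 = -Pa²(3x-a)/(6EI)  [x>a] = -7·(16/3)²·(3·(32/3)-(16/3))/(6·50000) = -896/50625 m
Superposition: y = Σ y_i = -2201/50625 m ≈ -0.043477 m

y(32/3) = -2201/50625 m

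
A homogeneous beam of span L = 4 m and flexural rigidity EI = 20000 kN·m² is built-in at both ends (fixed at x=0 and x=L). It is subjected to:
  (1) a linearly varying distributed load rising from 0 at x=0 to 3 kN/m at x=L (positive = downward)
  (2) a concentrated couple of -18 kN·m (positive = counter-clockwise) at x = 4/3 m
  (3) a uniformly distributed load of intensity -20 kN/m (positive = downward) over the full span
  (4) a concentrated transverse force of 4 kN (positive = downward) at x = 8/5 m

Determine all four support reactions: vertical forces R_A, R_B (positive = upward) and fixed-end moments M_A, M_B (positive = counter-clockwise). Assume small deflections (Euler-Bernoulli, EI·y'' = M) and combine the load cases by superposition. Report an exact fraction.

Load 1 — triangular load w₀=3 kN/m (0→w₀ over full span):
  R_A = 3w₀L/20 = 3·3·4/20 = 9/5 kN
  M_A = w₀L²/30 = 3·4²/30 = 8/5 kN·m
  R_B = 7w₀L/20 = 7·3·4/20 = 21/5 kN
  M_B = -w₀L²/20 = -3·4²/20 = -12/5 kN·m
Load 2 — applied couple M₀=-18 kN·m at a=4/3 m (b=L-a=8/3):
  R_A = 6M₀ab/L³ = 6·(-18)·(4/3)·(8/3)/4³ = -6 kN
  M_A = M₀b(2a-b)/L² = (-18)·(8/3)·(2·(4/3)-(8/3))/4² = 0 kN·m
  R_B = -6M₀ab/L³ = -6·(-18)·(4/3)·(8/3)/4³ = 6 kN
  M_B = M₀a(2b-a)/L² = (-18)·(4/3)·(2·(8/3)-(4/3))/4² = -6 kN·m
Load 3 — uniform load w=-20 kN/m over full span:
  R_A = wL/2 = (-20)·4/2 = -40 kN
  M_A = wL²/12 = (-20)·4²/12 = -80/3 kN·m
  R_B = wL/2 = (-20)·4/2 = -40 kN
  M_B = -wL²/12 = -(-20)·4²/12 = 80/3 kN·m
Load 4 — point force P=4 kN at a=8/5 m (b=L-a=12/5):
  R_A = Pb²(3a+b)/L³ = 4·(12/5)²·(3·(8/5)+(12/5))/4³ = 324/125 kN
  M_A = Pab²/L² = 4·(8/5)·(12/5)²/4² = 288/125 kN·m
  R_B = Pa²(a+3b)/L³ = 4·(8/5)²·((8/5)+3·(12/5))/4³ = 176/125 kN
  M_B = -Pa²b/L² = -4·(8/5)²·(12/5)/4² = -192/125 kN·m
Superposition: R_A = -5201/125 kN, M_A = -8536/375 kN·m, R_B = -3549/125 kN, M_B = 6274/375 kN·m

R_A = -5201/125 kN, M_A = -8536/375 kN·m, R_B = -3549/125 kN, M_B = 6274/375 kN·m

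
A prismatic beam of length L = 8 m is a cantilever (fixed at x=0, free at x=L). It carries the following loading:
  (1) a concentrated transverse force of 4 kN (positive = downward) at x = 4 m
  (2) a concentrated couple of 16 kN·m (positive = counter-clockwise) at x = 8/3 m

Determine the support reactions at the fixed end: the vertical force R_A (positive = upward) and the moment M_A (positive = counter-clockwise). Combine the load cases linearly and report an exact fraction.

Load 1 — point force P=4 kN at a=4 m (b=L-a=4):
  R_A = P = 4 kN
  M_A = Pa = 4·4 = 16 kN·m
Load 2 — applied couple M₀=16 kN·m at a=8/3 m (b=L-a=16/3):
  R_A = 0 kN
  M_A = -M₀ = -16 kN·m
Superposition: R_A = 4 kN, M_A = 0 kN·m

R_A = 4 kN, M_A = 0 kN·m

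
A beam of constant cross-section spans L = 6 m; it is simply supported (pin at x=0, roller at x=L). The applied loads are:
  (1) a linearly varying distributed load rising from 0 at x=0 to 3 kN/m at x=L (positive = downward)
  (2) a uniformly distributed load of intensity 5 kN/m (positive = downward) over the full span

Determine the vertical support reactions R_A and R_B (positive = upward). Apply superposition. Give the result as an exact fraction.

R_A = 18 kN, R_B = 21 kN

Load 1 — triangular load w₀=3 kN/m (0→w₀ over full span):
  R_A = w₀L/6 = 3·6/6 = 3 kN
  R_B = w₀L/3 = 3·6/3 = 6 kN
Load 2 — uniform load w=5 kN/m over full span:
  R_A = wL/2 = 5·6/2 = 15 kN
  R_B = wL/2 = 5·6/2 = 15 kN
Superposition: R_A = 18 kN, R_B = 21 kN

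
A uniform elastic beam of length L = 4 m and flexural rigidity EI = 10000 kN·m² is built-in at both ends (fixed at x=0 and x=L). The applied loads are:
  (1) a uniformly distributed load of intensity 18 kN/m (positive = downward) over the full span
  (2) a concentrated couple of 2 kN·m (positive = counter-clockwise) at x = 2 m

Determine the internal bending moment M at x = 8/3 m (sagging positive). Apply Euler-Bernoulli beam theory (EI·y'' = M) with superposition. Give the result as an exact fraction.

M(8/3) = 15/2 kN·m

Load 1 — uniform load w=18 kN/m over full span:
  M_1 = wLx/2 - wL²/12 - wx²/2 = 18·4·(8/3)/2 - 18·4²/12 - 18·(8/3)²/2 = 8 kN·m
Load 2 — applied couple M₀=2 kN·m at a=2 m (b=L-a=2):
  M_2 = R_Ax - M_A - M₀  [x>a] with R_A=3/4, M_A=1/2 = (3/4)·(8/3) - (1/2) - 2 = -1/2 kN·m
Superposition: M = Σ M_i = 15/2 kN·m ≈ 7.500000 kN·m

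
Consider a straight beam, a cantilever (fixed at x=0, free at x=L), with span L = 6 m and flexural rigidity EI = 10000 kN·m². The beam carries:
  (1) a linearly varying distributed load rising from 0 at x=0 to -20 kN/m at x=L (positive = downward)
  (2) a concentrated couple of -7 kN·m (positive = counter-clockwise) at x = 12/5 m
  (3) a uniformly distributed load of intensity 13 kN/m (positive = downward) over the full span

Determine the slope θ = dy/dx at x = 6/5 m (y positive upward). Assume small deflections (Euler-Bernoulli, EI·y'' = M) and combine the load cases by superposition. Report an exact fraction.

θ(6/5) = 519/625000 rad

Load 1 — triangular load w₀=-20 kN/m (0→w₀ over full span):
  θ_1 = (w₀Lx²/4-w₀L²x/3-w₀x⁴/(24L))/EI = ((-20)·6·(6/5)²/4-(-20)·6²·(6/5)/3-(-20)·(6/5)⁴/(24·6))/10000 = 7659/312500 rad
Load 2 — applied couple M₀=-7 kN·m at a=12/5 m (b=L-a=18/5):
  θ_2 = M₀x/EI  [x≤a] = (-7)·(6/5)/10000 = -21/25000 rad
Load 3 — uniform load w=13 kN/m over full span:
  θ_3 = -wx(x²-3Lx+3L²)/(6EI) = -13·(6/5)·((6/5)²-3·6·(6/5)+3·6²)/(6·10000) = -7137/312500 rad
Superposition: θ = Σ θ_i = 519/625000 rad ≈ 0.000830 rad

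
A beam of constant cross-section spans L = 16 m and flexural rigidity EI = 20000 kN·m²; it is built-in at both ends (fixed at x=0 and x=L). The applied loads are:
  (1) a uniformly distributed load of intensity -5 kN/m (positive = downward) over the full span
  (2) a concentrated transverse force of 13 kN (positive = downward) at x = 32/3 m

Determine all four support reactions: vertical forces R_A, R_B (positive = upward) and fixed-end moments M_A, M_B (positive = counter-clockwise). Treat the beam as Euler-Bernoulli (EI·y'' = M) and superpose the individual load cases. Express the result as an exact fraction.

R_A = -989/27 kN, M_A = -2464/27 kN·m, R_B = -820/27 kN, M_B = 2048/27 kN·m

Load 1 — uniform load w=-5 kN/m over full span:
  R_A = wL/2 = (-5)·16/2 = -40 kN
  M_A = wL²/12 = (-5)·16²/12 = -320/3 kN·m
  R_B = wL/2 = (-5)·16/2 = -40 kN
  M_B = -wL²/12 = -(-5)·16²/12 = 320/3 kN·m
Load 2 — point force P=13 kN at a=32/3 m (b=L-a=16/3):
  R_A = Pb²(3a+b)/L³ = 13·(16/3)²·(3·(32/3)+(16/3))/16³ = 91/27 kN
  M_A = Pab²/L² = 13·(32/3)·(16/3)²/16² = 416/27 kN·m
  R_B = Pa²(a+3b)/L³ = 13·(32/3)²·((32/3)+3·(16/3))/16³ = 260/27 kN
  M_B = -Pa²b/L² = -13·(32/3)²·(16/3)/16² = -832/27 kN·m
Superposition: R_A = -989/27 kN, M_A = -2464/27 kN·m, R_B = -820/27 kN, M_B = 2048/27 kN·m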